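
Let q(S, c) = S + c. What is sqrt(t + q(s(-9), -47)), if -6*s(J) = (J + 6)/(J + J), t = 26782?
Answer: sqrt(962459)/6 ≈ 163.51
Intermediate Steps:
s(J) = -(6 + J)/(12*J) (s(J) = -(J + 6)/(6*(J + J)) = -(6 + J)/(6*(2*J)) = -(6 + J)*1/(2*J)/6 = -(6 + J)/(12*J))
sqrt(t + q(s(-9), -47)) = sqrt(26782 + ((1/12)*(-6 - 1*(-9))/(-9) - 47)) = sqrt(26782 + ((1/12)*(-1/9)*(-6 + 9) - 47)) = sqrt(26782 + ((1/12)*(-1/9)*3 - 47)) = sqrt(26782 + (-1/36 - 47)) = sqrt(26782 - 1693/36) = sqrt(962459/36) = sqrt(962459)/6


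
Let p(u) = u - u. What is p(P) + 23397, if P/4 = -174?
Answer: 23397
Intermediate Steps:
P = -696 (P = 4*(-174) = -696)
p(u) = 0
p(P) + 23397 = 0 + 23397 = 23397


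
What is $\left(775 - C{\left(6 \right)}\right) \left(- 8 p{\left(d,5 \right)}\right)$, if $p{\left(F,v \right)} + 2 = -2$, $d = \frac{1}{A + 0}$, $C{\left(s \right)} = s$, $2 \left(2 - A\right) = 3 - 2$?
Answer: $24608$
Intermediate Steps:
$A = \frac{3}{2}$ ($A = 2 - \frac{3 - 2}{2} = 2 - \frac{1}{2} = \frac{3}{2} \approx 1.5$)
$d = \frac{2}{3}$ ($d = \frac{1}{\frac{3}{2} + 0} = \frac{1}{\frac{3}{2}} = \frac{2}{3} \approx 0.66667$)
$p{\left(F,v \right)} = -4$ ($p{\left(F,v \right)} = -2 - 2 = -4$)
$\left(775 - C{\left(6 \right)}\right) \left(- 8 p{\left(d,5 \right)}\right) = \left(775 - 6\right) \left(\left(-8\right) \left(-4\right)\right) = \left(775 - 6\right) 32 = 769 \cdot 32 = 24608$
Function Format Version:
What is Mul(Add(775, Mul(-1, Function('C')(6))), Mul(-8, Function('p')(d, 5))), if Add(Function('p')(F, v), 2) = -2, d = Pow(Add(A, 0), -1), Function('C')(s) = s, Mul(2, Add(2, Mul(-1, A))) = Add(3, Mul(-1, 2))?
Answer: 24608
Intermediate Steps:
A = Rational(3, 2) (A = Add(2, Mul(Rational(-1, 2), Add(3, Mul(-1, 2)))) = Add(2, Mul(Rational(-1, 2), Add(3, -2))) = Add(2, Mul(Rational(-1, 2), 1)) = Add(2, Rational(-1, 2)) = Rational(3, 2) ≈ 1.5000)
d = Rational(2, 3) (d = Pow(Add(Rational(3, 2), 0), -1) = Pow(Rational(3, 2), -1) = Rational(2, 3) ≈ 0.66667)
Function('p')(F, v) = -4 (Function('p')(F, v) = Add(-2, -2) = -4)
Mul(Add(775, Mul(-1, Function('C')(6))), Mul(-8, Function('p')(d, 5))) = Mul(Add(775, Mul(-1, 6)), Mul(-8, -4)) = Mul(Add(775, -6), 32) = Mul(769, 32) = 24608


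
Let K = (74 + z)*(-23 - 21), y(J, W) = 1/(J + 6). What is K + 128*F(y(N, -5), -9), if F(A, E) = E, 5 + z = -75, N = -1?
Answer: -888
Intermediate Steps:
z = -80 (z = -5 - 75 = -80)
y(J, W) = 1/(6 + J)
K = 264 (K = (74 - 80)*(-23 - 21) = -6*(-44) = 264)
K + 128*F(y(N, -5), -9) = 264 + 128*(-9) = 264 - 1152 = -888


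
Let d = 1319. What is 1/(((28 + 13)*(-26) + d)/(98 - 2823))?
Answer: -2725/253 ≈ -10.771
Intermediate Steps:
1/(((28 + 13)*(-26) + d)/(98 - 2823)) = 1/(((28 + 13)*(-26) + 1319)/(98 - 2823)) = 1/((41*(-26) + 1319)/(-2725)) = 1/((-1066 + 1319)*(-1/2725)) = 1/(253*(-1/2725)) = 1/(-253/2725) = -2725/253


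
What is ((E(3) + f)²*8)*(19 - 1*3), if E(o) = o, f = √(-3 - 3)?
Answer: 384 + 768*I*√6 ≈ 384.0 + 1881.2*I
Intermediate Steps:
f = I*√6 (f = √(-6) = I*√6 ≈ 2.4495*I)
((E(3) + f)²*8)*(19 - 1*3) = ((3 + I*√6)²*8)*(19 - 1*3) = (8*(3 + I*√6)²)*(19 - 3) = (8*(3 + I*√6)²)*16 = 128*(3 + I*√6)²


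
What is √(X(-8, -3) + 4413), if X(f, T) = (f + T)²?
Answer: √4534 ≈ 67.335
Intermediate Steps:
X(f, T) = (T + f)²
√(X(-8, -3) + 4413) = √((-3 - 8)² + 4413) = √((-11)² + 4413) = √(121 + 4413) = √4534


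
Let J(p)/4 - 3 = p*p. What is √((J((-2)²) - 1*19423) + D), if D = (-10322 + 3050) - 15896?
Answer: I*√42515 ≈ 206.19*I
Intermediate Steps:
J(p) = 12 + 4*p² (J(p) = 12 + 4*(p*p) = 12 + 4*p²)
D = -23168 (D = -7272 - 15896 = -23168)
√((J((-2)²) - 1*19423) + D) = √(((12 + 4*((-2)²)²) - 1*19423) - 23168) = √(((12 + 4*4²) - 19423) - 23168) = √(((12 + 4*16) - 19423) - 23168) = √(((12 + 64) - 19423) - 23168) = √((76 - 19423) - 23168) = √(-19347 - 23168) = √(-42515) = I*√42515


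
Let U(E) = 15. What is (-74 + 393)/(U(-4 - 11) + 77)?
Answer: 319/92 ≈ 3.4674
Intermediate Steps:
(-74 + 393)/(U(-4 - 11) + 77) = (-74 + 393)/(15 + 77) = 319/92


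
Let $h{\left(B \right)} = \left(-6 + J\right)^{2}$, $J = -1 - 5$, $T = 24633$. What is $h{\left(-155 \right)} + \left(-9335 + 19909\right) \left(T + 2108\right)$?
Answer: $282759478$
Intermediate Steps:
$J = -6$
$h{\left(B \right)} = 144$ ($h{\left(B \right)} = \left(-6 - 6\right)^{2} = \left(-12\right)^{2} = 144$)
$h{\left(-155 \right)} + \left(-9335 + 19909\right) \left(T + 2108\right) = 144 + \left(-9335 + 19909\right) \left(24633 + 2108\right) = 144 + 10574 \cdot 26741 = 144 + 282759334 = 282759478$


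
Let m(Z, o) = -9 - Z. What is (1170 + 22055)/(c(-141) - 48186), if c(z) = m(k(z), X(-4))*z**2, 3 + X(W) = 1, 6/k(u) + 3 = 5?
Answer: -23225/286758 ≈ -0.080992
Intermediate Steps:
k(u) = 3 (k(u) = 6/(-3 + 5) = 6/2 = 6*(1/2) = 3)
X(W) = -2 (X(W) = -3 + 1 = -2)
c(z) = -12*z**2 (c(z) = (-9 - 1*3)*z**2 = (-9 - 3)*z**2 = -12*z**2)
(1170 + 22055)/(c(-141) - 48186) = (1170 + 22055)/(-12*(-141)**2 - 48186) = 23225/(-12*19881 - 48186) = 23225/(-238572 - 48186) = 23225/(-286758) = 23225*(-1/286758) = -23225/286758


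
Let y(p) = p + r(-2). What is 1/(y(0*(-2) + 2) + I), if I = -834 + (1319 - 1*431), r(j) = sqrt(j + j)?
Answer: 14/785 - I/1570 ≈ 0.017834 - 0.00063694*I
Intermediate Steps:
r(j) = sqrt(2)*sqrt(j) (r(j) = sqrt(2*j) = sqrt(2)*sqrt(j))
I = 54 (I = -834 + (1319 - 431) = -834 + 888 = 54)
y(p) = p + 2*I (y(p) = p + sqrt(2)*sqrt(-2) = p + sqrt(2)*(I*sqrt(2)) = p + 2*I)
1/(y(0*(-2) + 2) + I) = 1/(((0*(-2) + 2) + 2*I) + 54) = 1/(((0 + 2) + 2*I) + 54) = 1/((2 + 2*I) + 54) = 1/(56 + 2*I) = (56 - 2*I)/3140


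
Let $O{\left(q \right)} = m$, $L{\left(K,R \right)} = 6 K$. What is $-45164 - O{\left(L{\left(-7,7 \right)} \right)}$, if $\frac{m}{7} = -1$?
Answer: $-45157$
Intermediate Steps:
$m = -7$ ($m = 7 \left(-1\right) = -7$)
$O{\left(q \right)} = -7$
$-45164 - O{\left(L{\left(-7,7 \right)} \right)} = -45164 - -7 = -45164 + 7 = -45157$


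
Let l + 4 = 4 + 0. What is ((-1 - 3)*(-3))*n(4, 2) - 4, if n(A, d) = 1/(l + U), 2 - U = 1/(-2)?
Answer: ⅘ ≈ 0.80000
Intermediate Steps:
U = 5/2 (U = 2 - 1/(-2) = 2 - 1*(-½) = 2 + ½ = 5/2 ≈ 2.5000)
l = 0 (l = -4 + (4 + 0) = -4 + 4 = 0)
n(A, d) = ⅖ (n(A, d) = 1/(0 + 5/2) = 1/(5/2) = ⅖)
((-1 - 3)*(-3))*n(4, 2) - 4 = ((-1 - 3)*(-3))*(⅖) - 4 = -4*(-3)*(⅖) - 4 = 12*(⅖) - 4 = 24/5 - 4 = ⅘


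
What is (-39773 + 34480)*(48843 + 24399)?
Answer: -387669906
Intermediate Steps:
(-39773 + 34480)*(48843 + 24399) = -5293*73242 = -387669906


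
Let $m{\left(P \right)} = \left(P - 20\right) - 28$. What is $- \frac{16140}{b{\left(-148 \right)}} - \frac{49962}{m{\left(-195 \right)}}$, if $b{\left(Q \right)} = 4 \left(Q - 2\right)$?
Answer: $\frac{188329}{810} \approx 232.5$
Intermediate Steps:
$b{\left(Q \right)} = -8 + 4 Q$ ($b{\left(Q \right)} = 4 \left(-2 + Q\right) = -8 + 4 Q$)
$m{\left(P \right)} = -48 + P$ ($m{\left(P \right)} = \left(-20 + P\right) - 28 = -48 + P$)
$- \frac{16140}{b{\left(-148 \right)}} - \frac{49962}{m{\left(-195 \right)}} = - \frac{16140}{-8 + 4 \left(-148\right)} - \frac{49962}{-48 - 195} = - \frac{16140}{-8 - 592} - \frac{49962}{-243} = - \frac{16140}{-600} - - \frac{16654}{81} = \left(-16140\right) \left(- \frac{1}{600}\right) + \frac{16654}{81} = \frac{269}{10} + \frac{16654}{81} = \frac{188329}{810}$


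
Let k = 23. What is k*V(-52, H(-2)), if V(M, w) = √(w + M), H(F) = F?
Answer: 69*I*√6 ≈ 169.01*I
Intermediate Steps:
V(M, w) = √(M + w)
k*V(-52, H(-2)) = 23*√(-52 - 2) = 23*√(-54) = 23*(3*I*√6) = 69*I*√6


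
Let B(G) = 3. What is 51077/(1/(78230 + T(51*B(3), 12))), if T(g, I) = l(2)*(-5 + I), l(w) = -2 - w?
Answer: 3994323554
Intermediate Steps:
T(g, I) = 20 - 4*I (T(g, I) = (-2 - 1*2)*(-5 + I) = (-2 - 2)*(-5 + I) = -4*(-5 + I) = 20 - 4*I)
51077/(1/(78230 + T(51*B(3), 12))) = 51077/(1/(78230 + (20 - 4*12))) = 51077/(1/(78230 + (20 - 48))) = 51077/(1/(78230 - 28)) = 51077/(1/78202) = 51077*78202 = 3994323554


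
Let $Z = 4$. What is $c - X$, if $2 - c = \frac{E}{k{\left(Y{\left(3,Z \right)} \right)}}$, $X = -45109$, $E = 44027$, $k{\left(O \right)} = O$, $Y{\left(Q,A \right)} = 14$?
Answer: $\frac{587527}{14} \approx 41966.0$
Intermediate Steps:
$c = - \frac{43999}{14}$ ($c = 2 - \frac{44027}{14} = - \frac{43999}{14} \approx -3142.8$)
$c - X = - \frac{43999}{14} - -45109 = - \frac{43999}{14} + 45109 = \frac{587527}{14}$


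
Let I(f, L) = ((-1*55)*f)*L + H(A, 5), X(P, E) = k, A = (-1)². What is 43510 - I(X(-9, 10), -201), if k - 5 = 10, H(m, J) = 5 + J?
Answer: -122325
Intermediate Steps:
A = 1
k = 15 (k = 5 + 10 = 15)
X(P, E) = 15
I(f, L) = 10 - 55*L*f (I(f, L) = ((-1*55)*f)*L + (5 + 5) = (-55*f)*L + 10 = -55*L*f + 10 = 10 - 55*L*f)
43510 - I(X(-9, 10), -201) = 43510 - (10 - 55*(-201)*15) = 43510 - (10 + 165825) = 43510 - 1*165835 = 43510 - 165835 = -122325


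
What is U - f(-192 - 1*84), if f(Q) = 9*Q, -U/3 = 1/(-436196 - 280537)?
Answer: 593454925/238911 ≈ 2484.0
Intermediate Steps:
U = 1/238911 (U = -3/(-436196 - 280537) = -3/(-716733) = -3*(-1/716733) = 1/238911 ≈ 4.1857e-6)
U - f(-192 - 1*84) = 1/238911 - 9*(-192 - 1*84) = 1/238911 - 9*(-192 - 84) = 1/238911 - 9*(-276) = 1/238911 - 1*(-2484) = 1/238911 + 2484 = 593454925/238911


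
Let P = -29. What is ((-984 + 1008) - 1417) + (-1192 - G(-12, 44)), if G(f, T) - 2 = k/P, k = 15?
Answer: -75008/29 ≈ -2586.5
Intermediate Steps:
G(f, T) = 43/29 (G(f, T) = 2 + 15/(-29) = 2 + 15*(-1/29) = 2 - 15/29 = 43/29)
((-984 + 1008) - 1417) + (-1192 - G(-12, 44)) = ((-984 + 1008) - 1417) + (-1192 - 1*43/29) = (24 - 1417) + (-1192 - 43/29) = -1393 - 34611/29 = -75008/29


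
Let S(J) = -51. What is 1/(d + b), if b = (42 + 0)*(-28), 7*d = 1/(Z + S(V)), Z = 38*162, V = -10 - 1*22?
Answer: -42735/50256359 ≈ -0.00085034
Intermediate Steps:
V = -32 (V = -10 - 22 = -32)
Z = 6156
d = 1/42735 (d = 1/(7*(6156 - 51)) = (⅐)/6105 = (⅐)*(1/6105) = 1/42735 ≈ 2.3400e-5)
b = -1176 (b = 42*(-28) = -1176)
1/(d + b) = 1/(1/42735 - 1176) = 1/(-50256359/42735) = -42735/50256359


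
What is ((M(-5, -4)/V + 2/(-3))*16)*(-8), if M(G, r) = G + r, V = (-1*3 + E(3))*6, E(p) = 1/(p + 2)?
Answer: 352/21 ≈ 16.762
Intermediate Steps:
E(p) = 1/(2 + p)
V = -84/5 (V = (-1*3 + 1/(2 + 3))*6 = (-3 + 1/5)*6 = (-3 + ⅕)*6 = -14/5*6 = -84/5 ≈ -16.800)
((M(-5, -4)/V + 2/(-3))*16)*(-8) = (((-5 - 4)/(-84/5) + 2/(-3))*16)*(-8) = ((-9*(-5/84) + 2*(-⅓))*16)*(-8) = ((15/28 - ⅔)*16)*(-8) = -11/84*16*(-8) = -44/21*(-8) = 352/21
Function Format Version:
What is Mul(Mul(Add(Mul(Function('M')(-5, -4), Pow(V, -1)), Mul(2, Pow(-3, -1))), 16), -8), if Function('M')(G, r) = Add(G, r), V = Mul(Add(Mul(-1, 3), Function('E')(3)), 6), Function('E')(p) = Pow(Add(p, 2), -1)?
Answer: Rational(352, 21) ≈ 16.762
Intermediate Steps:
Function('E')(p) = Pow(Add(2, p), -1)
V = Rational(-84, 5) (V = Mul(Add(Mul(-1, 3), Pow(Add(2, 3), -1)), 6) = Mul(Add(-3, Pow(5, -1)), 6) = Mul(Add(-3, Rational(1, 5)), 6) = Mul(Rational(-14, 5), 6) = Rational(-84, 5) ≈ -16.800)
Mul(Mul(Add(Mul(Function('M')(-5, -4), Pow(V, -1)), Mul(2, Pow(-3, -1))), 16), -8) = Mul(Mul(Add(Mul(Add(-5, -4), Pow(Rational(-84, 5), -1)), Mul(2, Pow(-3, -1))), 16), -8) = Mul(Mul(Add(Mul(-9, Rational(-5, 84)), Mul(2, Rational(-1, 3))), 16), -8) = Mul(Mul(Add(Rational(15, 28), Rational(-2, 3)), 16), -8) = Mul(Mul(Rational(-11, 84), 16), -8) = Mul(Rational(-44, 21), -8) = Rational(352, 21)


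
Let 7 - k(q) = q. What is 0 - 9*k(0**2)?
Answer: -63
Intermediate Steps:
k(q) = 7 - q
0 - 9*k(0**2) = 0 - 9*(7 - 1*0**2) = 0 - 9*(7 - 1*0) = 0 - 9*(7 + 0) = 0 - 9*7 = 0 - 63 = -63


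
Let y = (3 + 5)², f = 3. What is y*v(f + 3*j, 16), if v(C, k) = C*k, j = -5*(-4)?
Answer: 64512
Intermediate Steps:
j = 20
y = 64 (y = 8² = 64)
y*v(f + 3*j, 16) = 64*((3 + 3*20)*16) = 64*((3 + 60)*16) = 64*(63*16) = 64*1008 = 64512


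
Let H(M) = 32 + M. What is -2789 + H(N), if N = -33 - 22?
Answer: -2812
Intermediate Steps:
N = -55
-2789 + H(N) = -2789 + (32 - 55) = -2789 - 23 = -2812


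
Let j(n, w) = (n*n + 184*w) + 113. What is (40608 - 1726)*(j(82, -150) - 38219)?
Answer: -2293338124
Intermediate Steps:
j(n, w) = 113 + n² + 184*w (j(n, w) = (n² + 184*w) + 113 = 113 + n² + 184*w)
(40608 - 1726)*(j(82, -150) - 38219) = (40608 - 1726)*((113 + 82² + 184*(-150)) - 38219) = 38882*((113 + 6724 - 27600) - 38219) = 38882*(-20763 - 38219) = 38882*(-58982) = -2293338124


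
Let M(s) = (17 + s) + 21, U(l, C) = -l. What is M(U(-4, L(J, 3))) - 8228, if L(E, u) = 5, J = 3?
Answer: -8186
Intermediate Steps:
M(s) = 38 + s
M(U(-4, L(J, 3))) - 8228 = (38 - 1*(-4)) - 8228 = (38 + 4) - 8228 = 42 - 8228 = -8186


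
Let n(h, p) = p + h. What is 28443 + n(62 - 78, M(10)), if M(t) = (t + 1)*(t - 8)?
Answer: 28449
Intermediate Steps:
M(t) = (1 + t)*(-8 + t)
n(h, p) = h + p
28443 + n(62 - 78, M(10)) = 28443 + ((62 - 78) + (-8 + 10² - 7*10)) = 28443 + (-16 + (-8 + 100 - 70)) = 28443 + (-16 + 22) = 28443 + 6 = 28449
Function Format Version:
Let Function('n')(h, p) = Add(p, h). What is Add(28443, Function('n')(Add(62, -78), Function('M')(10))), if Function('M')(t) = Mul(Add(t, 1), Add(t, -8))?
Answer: 28449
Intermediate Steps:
Function('M')(t) = Mul(Add(1, t), Add(-8, t))
Function('n')(h, p) = Add(h, p)
Add(28443, Function('n')(Add(62, -78), Function('M')(10))) = Add(28443, Add(Add(62, -78), Add(-8, Pow(10, 2), Mul(-7, 10)))) = Add(28443, Add(-16, Add(-8, 100, -70))) = Add(28443, Add(-16, 22)) = Add(28443, 6) = 28449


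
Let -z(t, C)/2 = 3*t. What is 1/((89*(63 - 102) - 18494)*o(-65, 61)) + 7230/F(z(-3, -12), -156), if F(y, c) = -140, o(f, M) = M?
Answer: -968722409/18758110 ≈ -51.643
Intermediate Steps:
z(t, C) = -6*t
1/((89*(63 - 102) - 18494)*o(-65, 61)) + 7230/F(z(-3, -12), -156) = 1/(89*(63 - 102) - 18494*61) + 7230/(-140) = (1/61)/(89*(-39) - 18494) + 7230*(-1/140) = (1/61)/(-3471 - 18494) - 723/14 = (1/61)/(-21965) - 723/14 = -1/21965*1/61 - 723/14 = -1/1339865 - 723/14 = -968722409/18758110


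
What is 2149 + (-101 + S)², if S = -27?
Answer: 18533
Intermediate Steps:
2149 + (-101 + S)² = 2149 + (-101 - 27)² = 2149 + (-128)² = 2149 + 16384 = 18533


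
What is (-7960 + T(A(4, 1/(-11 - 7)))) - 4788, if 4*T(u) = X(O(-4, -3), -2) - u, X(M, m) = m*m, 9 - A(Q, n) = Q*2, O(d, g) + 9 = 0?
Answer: -50989/4 ≈ -12747.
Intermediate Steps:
O(d, g) = -9 (O(d, g) = -9 + 0 = -9)
A(Q, n) = 9 - 2*Q (A(Q, n) = 9 - Q*2 = 9 - 2*Q)
X(M, m) = m²
T(u) = 1 - u/4 (T(u) = ((-2)² - u)/4 = (4 - u)/4 = 1 - u/4)
(-7960 + T(A(4, 1/(-11 - 7)))) - 4788 = (-7960 + (1 - (9 - 2*4)/4)) - 4788 = (-7960 + (1 - (9 - 8)/4)) - 4788 = (-7960 + (1 - ¼*1)) - 4788 = (-7960 + (1 - ¼)) - 4788 = (-7960 + ¾) - 4788 = -31837/4 - 4788 = -50989/4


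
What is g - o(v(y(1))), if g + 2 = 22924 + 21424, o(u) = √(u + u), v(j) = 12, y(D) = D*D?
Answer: 44346 - 2*√6 ≈ 44341.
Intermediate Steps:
y(D) = D²
o(u) = √2*√u (o(u) = √(2*u) = √2*√u)
g = 44346 (g = -2 + (22924 + 21424) = -2 + 44348 = 44346)
g - o(v(y(1))) = 44346 - √2*√12 = 44346 - √2*2*√3 = 44346 - 2*√6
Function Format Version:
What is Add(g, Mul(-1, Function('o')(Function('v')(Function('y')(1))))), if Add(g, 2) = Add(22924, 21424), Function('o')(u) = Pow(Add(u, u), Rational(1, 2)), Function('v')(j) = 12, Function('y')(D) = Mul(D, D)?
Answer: Add(44346, Mul(-2, Pow(6, Rational(1, 2)))) ≈ 44341.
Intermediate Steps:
Function('y')(D) = Pow(D, 2)
Function('o')(u) = Mul(Pow(2, Rational(1, 2)), Pow(u, Rational(1, 2))) (Function('o')(u) = Pow(Mul(2, u), Rational(1, 2)) = Mul(Pow(2, Rational(1, 2)), Pow(u, Rational(1, 2))))
g = 44346 (g = Add(-2, Add(22924, 21424)) = Add(-2, 44348) = 44346)
Add(g, Mul(-1, Function('o')(Function('v')(Function('y')(1))))) = Add(44346, Mul(-1, Mul(Pow(2, Rational(1, 2)), Pow(12, Rational(1, 2))))) = Add(44346, Mul(-1, Mul(Pow(2, Rational(1, 2)), Mul(2, Pow(3, Rational(1, 2)))))) = Add(44346, Mul(-1, Mul(2, Pow(6, Rational(1, 2))))) = Add(44346, Mul(-2, Pow(6, Rational(1, 2))))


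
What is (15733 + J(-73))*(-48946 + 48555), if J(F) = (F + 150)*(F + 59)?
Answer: -5730105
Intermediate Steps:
J(F) = (59 + F)*(150 + F) (J(F) = (150 + F)*(59 + F) = (59 + F)*(150 + F))
(15733 + J(-73))*(-48946 + 48555) = (15733 + (8850 + (-73)² + 209*(-73)))*(-48946 + 48555) = (15733 + (8850 + 5329 - 15257))*(-391) = (15733 - 1078)*(-391) = 14655*(-391) = -5730105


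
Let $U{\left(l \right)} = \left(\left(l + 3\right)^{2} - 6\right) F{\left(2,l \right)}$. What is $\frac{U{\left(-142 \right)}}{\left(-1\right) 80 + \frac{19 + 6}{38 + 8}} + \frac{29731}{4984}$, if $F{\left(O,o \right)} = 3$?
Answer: $- \frac{2635207135}{3643304} \approx -723.3$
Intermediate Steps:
$U{\left(l \right)} = -18 + 3 \left(3 + l\right)^{2}$ ($U{\left(l \right)} = \left(\left(l + 3\right)^{2} - 6\right) 3 = \left(\left(3 + l\right)^{2} - 6\right) 3 = \left(-6 + \left(3 + l\right)^{2}\right) 3 = -18 + 3 \left(3 + l\right)^{2}$)
$\frac{U{\left(-142 \right)}}{\left(-1\right) 80 + \frac{19 + 6}{38 + 8}} + \frac{29731}{4984} = \frac{-18 + 3 \left(3 - 142\right)^{2}}{\left(-1\right) 80 + \frac{19 + 6}{38 + 8}} + \frac{29731}{4984} = \frac{-18 + 3 \left(-139\right)^{2}}{-80 + \frac{25}{46}} + 29731 \cdot \frac{1}{4984} = \frac{-18 + 3 \cdot 19321}{-80 + 25 \cdot \frac{1}{46}} + \frac{29731}{4984} = \frac{-18 + 57963}{-80 + \frac{25}{46}} + \frac{29731}{4984} = \frac{57945}{- \frac{3655}{46}} + \frac{29731}{4984} = 57945 \left(- \frac{46}{3655}\right) + \frac{29731}{4984} = - \frac{533094}{731} + \frac{29731}{4984} = - \frac{2635207135}{3643304}$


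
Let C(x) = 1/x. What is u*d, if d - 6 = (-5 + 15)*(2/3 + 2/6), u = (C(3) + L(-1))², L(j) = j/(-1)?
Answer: 256/9 ≈ 28.444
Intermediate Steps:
L(j) = -j (L(j) = j*(-1) = -j)
u = 16/9 (u = (1/3 - 1*(-1))² = (⅓ + 1)² = (4/3)² = 16/9 ≈ 1.7778)
d = 16 (d = 6 + (-5 + 15)*(2/3 + 2/6) = 6 + 10*(2*(⅓) + 2*(⅙)) = 6 + 10*(⅔ + ⅓) = 6 + 10*1 = 6 + 10 = 16)
u*d = (16/9)*16 = 256/9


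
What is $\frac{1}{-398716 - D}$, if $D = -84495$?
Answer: $- \frac{1}{314221} \approx -3.1825 \cdot 10^{-6}$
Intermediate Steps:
$\frac{1}{-398716 - D} = \frac{1}{-398716 - -84495} = \frac{1}{-398716 + 84495} = \frac{1}{-314221} = - \frac{1}{314221}$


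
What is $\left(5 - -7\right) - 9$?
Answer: $3$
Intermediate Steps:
$\left(5 - -7\right) - 9 = \left(5 + 7\right) - 9 = 12 - 9 = 3$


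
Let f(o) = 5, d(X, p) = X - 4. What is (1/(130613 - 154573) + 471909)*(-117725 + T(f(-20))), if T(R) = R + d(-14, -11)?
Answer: -665628229608291/11980 ≈ -5.5562e+10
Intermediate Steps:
d(X, p) = -4 + X
T(R) = -18 + R (T(R) = R + (-4 - 14) = R - 18 = -18 + R)
(1/(130613 - 154573) + 471909)*(-117725 + T(f(-20))) = (1/(130613 - 154573) + 471909)*(-117725 + (-18 + 5)) = (1/(-23960) + 471909)*(-117725 - 13) = (-1/23960 + 471909)*(-117738) = (11306939639/23960)*(-117738) = -665628229608291/11980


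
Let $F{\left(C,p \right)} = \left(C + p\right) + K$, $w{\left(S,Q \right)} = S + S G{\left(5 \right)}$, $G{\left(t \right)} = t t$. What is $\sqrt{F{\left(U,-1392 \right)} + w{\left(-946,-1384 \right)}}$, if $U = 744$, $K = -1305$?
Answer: $i \sqrt{26549} \approx 162.94 i$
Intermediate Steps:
$G{\left(t \right)} = t^{2}$
$w{\left(S,Q \right)} = 26 S$ ($w{\left(S,Q \right)} = S + S 5^{2} = S + S 25 = S + 25 S = 26 S$)
$F{\left(C,p \right)} = -1305 + C + p$ ($F{\left(C,p \right)} = \left(C + p\right) - 1305 = -1305 + C + p$)
$\sqrt{F{\left(U,-1392 \right)} + w{\left(-946,-1384 \right)}} = \sqrt{\left(-1305 + 744 - 1392\right) + 26 \left(-946\right)} = \sqrt{-1953 - 24596} = \sqrt{-26549} = i \sqrt{26549}$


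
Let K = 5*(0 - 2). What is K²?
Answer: 100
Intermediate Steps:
K = -10 (K = 5*(-2) = -10)
K² = (-10)² = 100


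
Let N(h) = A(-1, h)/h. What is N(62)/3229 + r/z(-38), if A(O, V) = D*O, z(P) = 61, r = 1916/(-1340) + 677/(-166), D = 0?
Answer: -306309/3392210 ≈ -0.090298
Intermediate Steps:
r = -306309/55610 (r = 1916*(-1/1340) + 677*(-1/166) = -479/335 - 677/166 = -306309/55610 ≈ -5.5082)
A(O, V) = 0 (A(O, V) = 0*O = 0)
N(h) = 0 (N(h) = 0/h = 0)
N(62)/3229 + r/z(-38) = 0/3229 - 306309/55610/61 = 0*(1/3229) - 306309/55610*1/61 = 0 - 306309/3392210 = -306309/3392210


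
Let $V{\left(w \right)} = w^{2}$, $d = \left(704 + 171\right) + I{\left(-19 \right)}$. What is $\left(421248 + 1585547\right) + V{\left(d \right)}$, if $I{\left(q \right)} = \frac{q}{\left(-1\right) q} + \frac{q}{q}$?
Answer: $2772420$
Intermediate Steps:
$I{\left(q \right)} = 0$ ($I{\left(q \right)} = q \left(- \frac{1}{q}\right) + 1 = -1 + 1 = 0$)
$d = 875$ ($d = \left(704 + 171\right) + 0 = 875 + 0 = 875$)
$\left(421248 + 1585547\right) + V{\left(d \right)} = \left(421248 + 1585547\right) + 875^{2} = 2006795 + 765625 = 2772420$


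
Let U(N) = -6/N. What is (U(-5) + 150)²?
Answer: 571536/25 ≈ 22861.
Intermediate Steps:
(U(-5) + 150)² = (-6/(-5) + 150)² = (-6*(-⅕) + 150)² = (6/5 + 150)² = (756/5)² = 571536/25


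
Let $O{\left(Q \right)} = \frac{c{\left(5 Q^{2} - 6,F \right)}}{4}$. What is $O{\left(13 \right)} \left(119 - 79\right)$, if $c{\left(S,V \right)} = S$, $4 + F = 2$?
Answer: $8390$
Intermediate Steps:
$F = -2$ ($F = -4 + 2 = -2$)
$O{\left(Q \right)} = - \frac{3}{2} + \frac{5 Q^{2}}{4}$ ($O{\left(Q \right)} = \frac{5 Q^{2} - 6}{4} = \left(5 Q^{2} - 6\right) \frac{1}{4} = \left(-6 + 5 Q^{2}\right) \frac{1}{4} = - \frac{3}{2} + \frac{5 Q^{2}}{4}$)
$O{\left(13 \right)} \left(119 - 79\right) = \left(- \frac{3}{2} + \frac{5 \cdot 13^{2}}{4}\right) \left(119 - 79\right) = \left(- \frac{3}{2} + \frac{5}{4} \cdot 169\right) 40 = \left(- \frac{3}{2} + \frac{845}{4}\right) 40 = \frac{839}{4} \cdot 40 = 8390$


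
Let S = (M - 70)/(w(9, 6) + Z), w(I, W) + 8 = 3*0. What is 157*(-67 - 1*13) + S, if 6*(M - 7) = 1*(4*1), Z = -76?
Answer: -3164933/252 ≈ -12559.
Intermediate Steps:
M = 23/3 (M = 7 + (1*(4*1))/6 = 7 + (1*4)/6 = 7 + (1/6)*4 = 7 + 2/3 = 23/3 ≈ 7.6667)
w(I, W) = -8 (w(I, W) = -8 + 3*0 = -8 + 0 = -8)
S = 187/252 (S = (23/3 - 70)/(-8 - 76) = -187/3/(-84) = -187/3*(-1/84) = 187/252 ≈ 0.74206)
157*(-67 - 1*13) + S = 157*(-67 - 1*13) + 187/252 = 157*(-67 - 13) + 187/252 = 157*(-80) + 187/252 = -12560 + 187/252 = -3164933/252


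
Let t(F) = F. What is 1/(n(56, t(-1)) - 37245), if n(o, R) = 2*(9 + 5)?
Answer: -1/37217 ≈ -2.6869e-5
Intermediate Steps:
n(o, R) = 28 (n(o, R) = 2*14 = 28)
1/(n(56, t(-1)) - 37245) = 1/(28 - 37245) = 1/(-37217) = -1/37217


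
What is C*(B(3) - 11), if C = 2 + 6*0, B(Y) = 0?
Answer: -22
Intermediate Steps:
C = 2 (C = 2 + 0 = 2)
C*(B(3) - 11) = 2*(0 - 11) = 2*(-11) = -22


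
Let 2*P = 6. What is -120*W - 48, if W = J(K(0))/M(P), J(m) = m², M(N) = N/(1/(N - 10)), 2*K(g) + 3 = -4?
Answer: 22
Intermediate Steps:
P = 3 (P = (½)*6 = 3)
K(g) = -7/2 (K(g) = -3/2 + (½)*(-4) = -3/2 - 2 = -7/2)
M(N) = N*(-10 + N) (M(N) = N/(1/(-10 + N)) = N*(-10 + N))
W = -7/12 (W = (-7/2)²/((3*(-10 + 3))) = 49/(4*((3*(-7)))) = (49/4)/(-21) = (49/4)*(-1/21) = -7/12 ≈ -0.58333)
-120*W - 48 = -120*(-7/12) - 48 = 70 - 48 = 22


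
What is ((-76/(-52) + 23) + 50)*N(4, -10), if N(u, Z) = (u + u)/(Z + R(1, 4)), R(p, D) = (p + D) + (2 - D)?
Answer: -7744/91 ≈ -85.099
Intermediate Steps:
R(p, D) = 2 + p (R(p, D) = (D + p) + (2 - D) = 2 + p)
N(u, Z) = 2*u/(3 + Z) (N(u, Z) = (u + u)/(Z + (2 + 1)) = (2*u)/(Z + 3) = (2*u)/(3 + Z) = 2*u/(3 + Z))
((-76/(-52) + 23) + 50)*N(4, -10) = ((-76/(-52) + 23) + 50)*(2*4/(3 - 10)) = ((-76*(-1/52) + 23) + 50)*(2*4/(-7)) = ((19/13 + 23) + 50)*(2*4*(-⅐)) = (318/13 + 50)*(-8/7) = (968/13)*(-8/7) = -7744/91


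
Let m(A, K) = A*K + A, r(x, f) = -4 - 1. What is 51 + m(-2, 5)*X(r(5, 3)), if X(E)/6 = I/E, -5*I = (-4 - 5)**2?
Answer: -4557/25 ≈ -182.28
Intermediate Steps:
r(x, f) = -5
I = -81/5 (I = -(-4 - 5)**2/5 = -1/5*(-9)**2 = -1/5*81 = -81/5 ≈ -16.200)
m(A, K) = A + A*K
X(E) = -486/(5*E) (X(E) = 6*(-81/(5*E)) = -486/(5*E))
51 + m(-2, 5)*X(r(5, 3)) = 51 + (-2*(1 + 5))*(-486/5/(-5)) = 51 + (-2*6)*(-486/5*(-1/5)) = 51 - 12*486/25 = 51 - 5832/25 = -4557/25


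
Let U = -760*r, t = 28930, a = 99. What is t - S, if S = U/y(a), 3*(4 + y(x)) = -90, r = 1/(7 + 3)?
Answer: 491772/17 ≈ 28928.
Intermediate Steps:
r = ⅒ (r = 1/10 = ⅒ ≈ 0.10000)
y(x) = -34 (y(x) = -4 + (⅓)*(-90) = -4 - 30 = -34)
U = -76 (U = -760*⅒ = -76)
S = 38/17 (S = -76/(-34) = -76*(-1/34) = 38/17 ≈ 2.2353)
t - S = 28930 - 1*38/17 = 28930 - 38/17 = 491772/17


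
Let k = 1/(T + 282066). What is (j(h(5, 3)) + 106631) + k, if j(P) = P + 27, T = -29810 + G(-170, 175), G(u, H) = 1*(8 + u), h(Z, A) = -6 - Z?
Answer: 26885068819/252094 ≈ 1.0665e+5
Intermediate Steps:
G(u, H) = 8 + u
T = -29972 (T = -29810 + (8 - 170) = -29810 - 162 = -29972)
j(P) = 27 + P
k = 1/252094 (k = 1/(-29972 + 282066) = 1/252094 ≈ 3.9668e-6)
(j(h(5, 3)) + 106631) + k = ((27 + (-6 - 1*5)) + 106631) + 1/252094 = ((27 + (-6 - 5)) + 106631) + 1/252094 = ((27 - 11) + 106631) + 1/252094 = (16 + 106631) + 1/252094 = 106647 + 1/252094 = 26885068819/252094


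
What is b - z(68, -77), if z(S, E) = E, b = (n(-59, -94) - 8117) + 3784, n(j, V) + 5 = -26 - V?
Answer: -4193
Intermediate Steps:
n(j, V) = -31 - V (n(j, V) = -5 + (-26 - V) = -31 - V)
b = -4270 (b = ((-31 - 1*(-94)) - 8117) + 3784 = ((-31 + 94) - 8117) + 3784 = (63 - 8117) + 3784 = -8054 + 3784 = -4270)
b - z(68, -77) = -4270 - 1*(-77) = -4270 + 77 = -4193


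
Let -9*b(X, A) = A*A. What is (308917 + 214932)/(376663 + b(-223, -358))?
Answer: 4714641/3261803 ≈ 1.4454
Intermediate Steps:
b(X, A) = -A**2/9 (b(X, A) = -A*A/9 = -A**2/9)
(308917 + 214932)/(376663 + b(-223, -358)) = (308917 + 214932)/(376663 - 1/9*(-358)**2) = 523849/(376663 - 1/9*128164) = 523849/(376663 - 128164/9) = 523849/(3261803/9) = 523849*(9/3261803) = 4714641/3261803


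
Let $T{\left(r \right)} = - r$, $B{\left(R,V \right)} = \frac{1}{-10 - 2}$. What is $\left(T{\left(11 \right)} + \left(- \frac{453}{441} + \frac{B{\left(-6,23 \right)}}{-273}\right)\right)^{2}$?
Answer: $\frac{76066191601}{525876624} \approx 144.65$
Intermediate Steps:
$B{\left(R,V \right)} = - \frac{1}{12}$ ($B{\left(R,V \right)} = \frac{1}{-12} = - \frac{1}{12}$)
$\left(T{\left(11 \right)} + \left(- \frac{453}{441} + \frac{B{\left(-6,23 \right)}}{-273}\right)\right)^{2} = \left(\left(-1\right) 11 - \left(- \frac{1}{3276} + \frac{151}{147}\right)\right)^{2} = \left(-11 - \frac{23549}{22932}\right)^{2} = \left(- \frac{275801}{22932}\right)^{2} = \frac{76066191601}{525876624}$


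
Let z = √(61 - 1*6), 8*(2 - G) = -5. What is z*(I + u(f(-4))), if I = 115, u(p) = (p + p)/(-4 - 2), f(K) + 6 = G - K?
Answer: 2755*√55/24 ≈ 851.32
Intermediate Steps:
G = 21/8 (G = 2 - ⅛*(-5) = 2 + 5/8 = 21/8 ≈ 2.6250)
z = √55 (z = √(61 - 6) = √55 ≈ 7.4162)
f(K) = -27/8 - K (f(K) = -6 + (21/8 - K) = -27/8 - K)
u(p) = -p/3 (u(p) = (2*p)/(-6) = (2*p)*(-⅙) = -p/3)
z*(I + u(f(-4))) = √55*(115 - (-27/8 - 1*(-4))/3) = √55*(115 - (-27/8 + 4)/3) = √55*(115 - ⅓*5/8) = √55*(115 - 5/24) = √55*(2755/24) = 2755*√55/24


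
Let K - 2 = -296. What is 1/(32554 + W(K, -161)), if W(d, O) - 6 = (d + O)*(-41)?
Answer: 1/51215 ≈ 1.9526e-5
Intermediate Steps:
K = -294 (K = 2 - 296 = -294)
W(d, O) = 6 - 41*O - 41*d (W(d, O) = 6 + (d + O)*(-41) = 6 + (O + d)*(-41) = 6 + (-41*O - 41*d) = 6 - 41*O - 41*d)
1/(32554 + W(K, -161)) = 1/(32554 + (6 - 41*(-161) - 41*(-294))) = 1/(32554 + (6 + 6601 + 12054)) = 1/(32554 + 18661) = 1/51215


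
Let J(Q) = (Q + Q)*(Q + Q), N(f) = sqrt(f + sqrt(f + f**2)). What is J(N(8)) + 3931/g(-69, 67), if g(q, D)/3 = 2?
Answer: 4123/6 + 24*sqrt(2) ≈ 721.11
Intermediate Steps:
g(q, D) = 6 (g(q, D) = 3*2 = 6)
J(Q) = 4*Q**2 (J(Q) = (2*Q)*(2*Q) = 4*Q**2)
J(N(8)) + 3931/g(-69, 67) = 4*(sqrt(8 + sqrt(8*(1 + 8))))**2 + 3931/6 = 4*(sqrt(8 + sqrt(8*9)))**2 + 3931*(1/6) = 4*(sqrt(8 + sqrt(72)))**2 + 3931/6 = 4*(sqrt(8 + 6*sqrt(2)))**2 + 3931/6 = 4*(8 + 6*sqrt(2)) + 3931/6 = (32 + 24*sqrt(2)) + 3931/6 = 4123/6 + 24*sqrt(2)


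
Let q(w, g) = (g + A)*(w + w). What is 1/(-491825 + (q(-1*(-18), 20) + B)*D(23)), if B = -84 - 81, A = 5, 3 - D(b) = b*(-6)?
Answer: -1/388190 ≈ -2.5761e-6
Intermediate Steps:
D(b) = 3 + 6*b (D(b) = 3 - b*(-6) = 3 - (-6)*b = 3 + 6*b)
B = -165
q(w, g) = 2*w*(5 + g) (q(w, g) = (g + 5)*(w + w) = (5 + g)*(2*w) = 2*w*(5 + g))
1/(-491825 + (q(-1*(-18), 20) + B)*D(23)) = 1/(-491825 + (2*(-1*(-18))*(5 + 20) - 165)*(3 + 6*23)) = 1/(-491825 + (2*18*25 - 165)*(3 + 138)) = 1/(-491825 + (900 - 165)*141) = 1/(-491825 + 735*141) = 1/(-491825 + 103635) = 1/(-388190) = -1/388190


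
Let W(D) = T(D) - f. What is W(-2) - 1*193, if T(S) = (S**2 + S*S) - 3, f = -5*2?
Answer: -178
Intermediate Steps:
f = -10
T(S) = -3 + 2*S**2 (T(S) = (S**2 + S**2) - 3 = 2*S**2 - 3 = -3 + 2*S**2)
W(D) = 7 + 2*D**2 (W(D) = (-3 + 2*D**2) - 1*(-10) = (-3 + 2*D**2) + 10 = 7 + 2*D**2)
W(-2) - 1*193 = (7 + 2*(-2)**2) - 1*193 = (7 + 2*4) - 193 = (7 + 8) - 193 = 15 - 193 = -178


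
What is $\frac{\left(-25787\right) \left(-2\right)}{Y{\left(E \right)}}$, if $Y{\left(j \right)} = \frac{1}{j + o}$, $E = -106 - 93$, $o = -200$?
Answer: $-20578026$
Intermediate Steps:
$E = -199$ ($E = -106 - 93 = -199$)
$Y{\left(j \right)} = \frac{1}{-200 + j}$ ($Y{\left(j \right)} = \frac{1}{j - 200} = \frac{1}{-200 + j}$)
$\frac{\left(-25787\right) \left(-2\right)}{Y{\left(E \right)}} = \frac{\left(-25787\right) \left(-2\right)}{\frac{1}{-200 - 199}} = \frac{51574}{\frac{1}{-399}} = \frac{51574}{- \frac{1}{399}} = 51574 \left(-399\right) = -20578026$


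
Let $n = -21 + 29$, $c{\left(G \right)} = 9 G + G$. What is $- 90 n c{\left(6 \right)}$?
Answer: $-43200$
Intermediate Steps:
$c{\left(G \right)} = 10 G$
$n = 8$
$- 90 n c{\left(6 \right)} = \left(-90\right) 8 \cdot 10 \cdot 6 = \left(-720\right) 60 = -43200$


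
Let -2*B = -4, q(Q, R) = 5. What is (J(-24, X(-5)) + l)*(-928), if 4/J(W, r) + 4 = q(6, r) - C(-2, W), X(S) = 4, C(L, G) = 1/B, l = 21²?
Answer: -416672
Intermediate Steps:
l = 441
B = 2 (B = -½*(-4) = 2)
C(L, G) = ½ (C(L, G) = 1/2 = ½)
J(W, r) = 8 (J(W, r) = 4/(-4 + (5 - 1*½)) = 4/(-4 + (5 - ½)) = 4/(-4 + 9/2) = 4/(½) = 4*2 = 8)
(J(-24, X(-5)) + l)*(-928) = (8 + 441)*(-928) = 449*(-928) = -416672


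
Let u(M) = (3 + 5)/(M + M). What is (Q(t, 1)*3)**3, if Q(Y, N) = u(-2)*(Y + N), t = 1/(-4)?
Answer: -729/8 ≈ -91.125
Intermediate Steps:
u(M) = 4/M (u(M) = 8/((2*M)) = 8*(1/(2*M)) = 4/M)
t = -1/4 ≈ -0.25000
Q(Y, N) = -2*N - 2*Y (Q(Y, N) = (4/(-2))*(Y + N) = (4*(-1/2))*(N + Y) = -2*(N + Y) = -2*N - 2*Y)
(Q(t, 1)*3)**3 = ((-2*1 - 2*(-1/4))*3)**3 = ((-2 + 1/2)*3)**3 = (-3/2*3)**3 = (-9/2)**3 = -729/8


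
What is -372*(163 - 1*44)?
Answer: -44268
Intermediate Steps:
-372*(163 - 1*44) = -372*(163 - 44) = -372*119 = -44268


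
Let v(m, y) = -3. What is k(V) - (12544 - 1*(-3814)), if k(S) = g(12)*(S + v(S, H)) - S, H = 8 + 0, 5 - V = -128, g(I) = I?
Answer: -14931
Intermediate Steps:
V = 133 (V = 5 - 1*(-128) = 5 + 128 = 133)
H = 8
k(S) = -36 + 11*S (k(S) = 12*(S - 3) - S = 12*(-3 + S) - S = (-36 + 12*S) - S = -36 + 11*S)
k(V) - (12544 - 1*(-3814)) = (-36 + 11*133) - (12544 - 1*(-3814)) = (-36 + 1463) - (12544 + 3814) = 1427 - 1*16358 = 1427 - 16358 = -14931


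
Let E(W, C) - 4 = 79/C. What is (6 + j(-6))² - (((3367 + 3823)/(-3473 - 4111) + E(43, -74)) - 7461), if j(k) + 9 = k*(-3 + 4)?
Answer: 1057894351/140304 ≈ 7540.0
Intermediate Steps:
E(W, C) = 4 + 79/C
j(k) = -9 + k (j(k) = -9 + k*(-3 + 4) = -9 + k*1 = -9 + k)
(6 + j(-6))² - (((3367 + 3823)/(-3473 - 4111) + E(43, -74)) - 7461) = (6 + (-9 - 6))² - (((3367 + 3823)/(-3473 - 4111) + (4 + 79/(-74))) - 7461) = (6 - 15)² - ((7190/(-7584) + (4 + 79*(-1/74))) - 7461) = (-9)² - ((7190*(-1/7584) + (4 - 79/74)) - 7461) = 81 - ((-3595/3792 + 217/74) - 7461) = 81 - (278417/140304 - 7461) = 81 - 1*(-1046529727/140304) = 81 + 1046529727/140304 = 1057894351/140304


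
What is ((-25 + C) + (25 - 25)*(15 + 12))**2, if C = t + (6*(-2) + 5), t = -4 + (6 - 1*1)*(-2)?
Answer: 2116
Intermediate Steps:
t = -14 (t = -4 + (6 - 1)*(-2) = -4 + 5*(-2) = -4 - 10 = -14)
C = -21 (C = -14 + (6*(-2) + 5) = -14 + (-12 + 5) = -14 - 7 = -21)
((-25 + C) + (25 - 25)*(15 + 12))**2 = ((-25 - 21) + (25 - 25)*(15 + 12))**2 = (-46 + 0*27)**2 = (-46 + 0)**2 = (-46)**2 = 2116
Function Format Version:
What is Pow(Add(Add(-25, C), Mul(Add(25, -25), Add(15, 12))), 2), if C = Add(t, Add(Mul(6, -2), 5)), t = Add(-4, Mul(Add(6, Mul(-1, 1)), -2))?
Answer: 2116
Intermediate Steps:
t = -14 (t = Add(-4, Mul(Add(6, -1), -2)) = Add(-4, Mul(5, -2)) = Add(-4, -10) = -14)
C = -21 (C = Add(-14, Add(Mul(6, -2), 5)) = Add(-14, Add(-12, 5)) = Add(-14, -7) = -21)
Pow(Add(Add(-25, C), Mul(Add(25, -25), Add(15, 12))), 2) = Pow(Add(Add(-25, -21), Mul(Add(25, -25), Add(15, 12))), 2) = Pow(Add(-46, Mul(0, 27)), 2) = Pow(Add(-46, 0), 2) = Pow(-46, 2) = 2116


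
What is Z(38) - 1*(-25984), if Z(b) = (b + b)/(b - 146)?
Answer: 701549/27 ≈ 25983.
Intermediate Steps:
Z(b) = 2*b/(-146 + b) (Z(b) = (2*b)/(-146 + b) = 2*b/(-146 + b))
Z(38) - 1*(-25984) = 2*38/(-146 + 38) - 1*(-25984) = 2*38/(-108) + 25984 = 2*38*(-1/108) + 25984 = -19/27 + 25984 = 701549/27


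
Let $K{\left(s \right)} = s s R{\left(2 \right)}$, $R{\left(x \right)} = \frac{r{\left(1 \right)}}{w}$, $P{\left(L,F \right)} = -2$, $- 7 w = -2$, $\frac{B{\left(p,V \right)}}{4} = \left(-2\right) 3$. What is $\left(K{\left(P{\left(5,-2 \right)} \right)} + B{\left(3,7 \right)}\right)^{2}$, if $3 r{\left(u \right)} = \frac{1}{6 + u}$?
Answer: $\frac{4900}{9} \approx 544.44$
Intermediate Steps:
$B{\left(p,V \right)} = -24$ ($B{\left(p,V \right)} = 4 \left(\left(-2\right) 3\right) = 4 \left(-6\right) = -24$)
$r{\left(u \right)} = \frac{1}{3 \left(6 + u\right)}$
$w = \frac{2}{7}$ ($w = \left(- \frac{1}{7}\right) \left(-2\right) = \frac{2}{7} \approx 0.28571$)
$R{\left(x \right)} = \frac{1}{6}$ ($R{\left(x \right)} = \frac{\frac{1}{3} \frac{1}{6 + 1}}{\frac{2}{7}} = \frac{1}{3 \cdot 7} \cdot \frac{7}{2} = \frac{1}{3} \cdot \frac{1}{7} \cdot \frac{7}{2} = \frac{1}{21} \cdot \frac{7}{2} = \frac{1}{6}$)
$K{\left(s \right)} = \frac{s^{2}}{6}$ ($K{\left(s \right)} = s s \frac{1}{6} = s^{2} \cdot \frac{1}{6} = \frac{s^{2}}{6}$)
$\left(K{\left(P{\left(5,-2 \right)} \right)} + B{\left(3,7 \right)}\right)^{2} = \left(\frac{\left(-2\right)^{2}}{6} - 24\right)^{2} = \left(\frac{1}{6} \cdot 4 - 24\right)^{2} = \left(\frac{2}{3} - 24\right)^{2} = \left(- \frac{70}{3}\right)^{2} = \frac{4900}{9}$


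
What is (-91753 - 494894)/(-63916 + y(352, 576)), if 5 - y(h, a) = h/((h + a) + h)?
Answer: 23465880/2556451 ≈ 9.1791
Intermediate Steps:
y(h, a) = 5 - h/(a + 2*h) (y(h, a) = 5 - h/((h + a) + h) = 5 - h/((a + h) + h) = 5 - h/(a + 2*h))
(-91753 - 494894)/(-63916 + y(352, 576)) = (-91753 - 494894)/(-63916 + (5*576 + 9*352)/(576 + 2*352)) = -586647/(-63916 + (2880 + 3168)/(576 + 704)) = -586647/(-63916 + 6048/1280) = -586647/(-63916 + (1/1280)*6048) = -586647/(-63916 + 189/40) = -586647/(-2556451/40) = -586647*(-40/2556451) = 23465880/2556451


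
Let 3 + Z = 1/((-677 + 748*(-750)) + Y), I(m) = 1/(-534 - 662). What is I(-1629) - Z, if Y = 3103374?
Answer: 9117065943/3039869612 ≈ 2.9992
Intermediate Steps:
I(m) = -1/1196 (I(m) = 1/(-1196) = -1/1196)
Z = -7625090/2541697 (Z = -3 + 1/((-677 + 748*(-750)) + 3103374) = -3 + 1/((-677 - 561000) + 3103374) = -3 + 1/(-561677 + 3103374) = -3 + 1/2541697 = -7625090/2541697 ≈ -3.0000)
I(-1629) - Z = -1/1196 - 1*(-7625090/2541697) = -1/1196 + 7625090/2541697 = 9117065943/3039869612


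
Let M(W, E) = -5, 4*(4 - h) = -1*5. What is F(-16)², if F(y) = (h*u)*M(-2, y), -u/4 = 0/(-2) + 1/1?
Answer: 11025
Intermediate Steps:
h = 21/4 (h = 4 - (-1)*5/4 = 4 - ¼*(-5) = 4 + 5/4 = 21/4 ≈ 5.2500)
u = -4 (u = -4*(0/(-2) + 1/1) = -4*(0*(-½) + 1*1) = -4*(0 + 1) = -4*1 = -4)
F(y) = 105 (F(y) = ((21/4)*(-4))*(-5) = -21*(-5) = 105)
F(-16)² = 105² = 11025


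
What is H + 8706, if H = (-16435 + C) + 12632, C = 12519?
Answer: 17422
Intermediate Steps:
H = 8716 (H = (-16435 + 12519) + 12632 = -3916 + 12632 = 8716)
H + 8706 = 8716 + 8706 = 17422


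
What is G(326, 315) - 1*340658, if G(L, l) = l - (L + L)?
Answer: -340995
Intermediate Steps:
G(L, l) = l - 2*L
G(326, 315) - 1*340658 = (315 - 2*326) - 1*340658 = (315 - 652) - 340658 = -337 - 340658 = -340995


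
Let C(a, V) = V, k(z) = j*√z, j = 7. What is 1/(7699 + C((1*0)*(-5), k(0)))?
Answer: 1/7699 ≈ 0.00012989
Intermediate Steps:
k(z) = 7*√z
1/(7699 + C((1*0)*(-5), k(0))) = 1/(7699 + 7*√0) = 1/(7699 + 7*0) = 1/(7699 + 0) = 1/7699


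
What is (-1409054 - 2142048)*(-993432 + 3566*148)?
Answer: 1653620361728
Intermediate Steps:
(-1409054 - 2142048)*(-993432 + 3566*148) = -3551102*(-993432 + 527768) = -3551102*(-465664) = 1653620361728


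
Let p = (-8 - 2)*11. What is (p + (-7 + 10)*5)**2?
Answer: 9025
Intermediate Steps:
p = -110 (p = -10*11 = -110)
(p + (-7 + 10)*5)**2 = (-110 + (-7 + 10)*5)**2 = (-110 + 3*5)**2 = (-110 + 15)**2 = (-95)**2 = 9025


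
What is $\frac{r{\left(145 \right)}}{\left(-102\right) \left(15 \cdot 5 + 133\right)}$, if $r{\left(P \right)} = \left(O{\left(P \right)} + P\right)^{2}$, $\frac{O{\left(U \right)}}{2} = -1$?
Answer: $- \frac{1573}{1632} \approx -0.96385$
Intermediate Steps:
$O{\left(U \right)} = -2$ ($O{\left(U \right)} = 2 \left(-1\right) = -2$)
$r{\left(P \right)} = \left(-2 + P\right)^{2}$
$\frac{r{\left(145 \right)}}{\left(-102\right) \left(15 \cdot 5 + 133\right)} = \frac{\left(-2 + 145\right)^{2}}{\left(-102\right) \left(15 \cdot 5 + 133\right)} = \frac{143^{2}}{\left(-102\right) \left(75 + 133\right)} = \frac{20449}{\left(-102\right) 208} = \frac{20449}{-21216} = 20449 \left(- \frac{1}{21216}\right) = - \frac{1573}{1632}$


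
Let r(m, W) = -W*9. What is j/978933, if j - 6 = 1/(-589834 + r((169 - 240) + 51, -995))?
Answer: 3485273/568641622107 ≈ 6.1291e-6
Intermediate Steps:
r(m, W) = -9*W
j = 3485273/580879 (j = 6 + 1/(-589834 - 9*(-995)) = 6 + 1/(-589834 + 8955) = 6 + 1/(-580879) = 6 - 1/580879 = 3485273/580879 ≈ 6.0000)
j/978933 = (3485273/580879)/978933 = (3485273/580879)*(1/978933) = 3485273/568641622107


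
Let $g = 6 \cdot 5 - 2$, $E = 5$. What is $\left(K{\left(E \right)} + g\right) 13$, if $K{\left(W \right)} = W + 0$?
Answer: $429$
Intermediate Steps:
$K{\left(W \right)} = W$
$g = 28$ ($g = 30 - 2 = 28$)
$\left(K{\left(E \right)} + g\right) 13 = \left(5 + 28\right) 13 = 33 \cdot 13 = 429$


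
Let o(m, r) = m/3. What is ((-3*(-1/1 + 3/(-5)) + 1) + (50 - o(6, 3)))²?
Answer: 72361/25 ≈ 2894.4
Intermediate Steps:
o(m, r) = m/3 (o(m, r) = m*(⅓) = m/3)
((-3*(-1/1 + 3/(-5)) + 1) + (50 - o(6, 3)))² = ((-3*(-1/1 + 3/(-5)) + 1) + (50 - 6/3))² = ((-3*(-1*1 + 3*(-⅕)) + 1) + (50 - 1*2))² = ((-3*(-1 - ⅗) + 1) + (50 - 2))² = ((-3*(-8/5) + 1) + 48)² = ((24/5 + 1) + 48)² = (29/5 + 48)² = (269/5)² = 72361/25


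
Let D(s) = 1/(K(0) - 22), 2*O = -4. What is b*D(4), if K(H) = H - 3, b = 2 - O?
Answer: -4/25 ≈ -0.16000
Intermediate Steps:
O = -2 (O = (1/2)*(-4) = -2)
b = 4 (b = 2 - 1*(-2) = 2 + 2 = 4)
K(H) = -3 + H
D(s) = -1/25 (D(s) = 1/((-3 + 0) - 22) = 1/(-3 - 22) = 1/(-25) = -1/25)
b*D(4) = 4*(-1/25) = -4/25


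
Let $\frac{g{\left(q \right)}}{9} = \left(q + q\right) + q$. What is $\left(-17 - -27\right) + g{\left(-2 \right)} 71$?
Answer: $-3824$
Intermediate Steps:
$g{\left(q \right)} = 27 q$ ($g{\left(q \right)} = 9 \left(\left(q + q\right) + q\right) = 9 \left(2 q + q\right) = 9 \cdot 3 q = 27 q$)
$\left(-17 - -27\right) + g{\left(-2 \right)} 71 = \left(-17 - -27\right) + 27 \left(-2\right) 71 = \left(-17 + 27\right) - 3834 = 10 - 3834 = -3824$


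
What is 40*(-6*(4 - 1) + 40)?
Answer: 880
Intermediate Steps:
40*(-6*(4 - 1) + 40) = 40*(-6*3 + 40) = 40*(-18 + 40) = 40*22 = 880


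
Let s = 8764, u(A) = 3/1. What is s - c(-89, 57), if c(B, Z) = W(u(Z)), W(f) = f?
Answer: 8761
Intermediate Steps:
u(A) = 3 (u(A) = 3*1 = 3)
c(B, Z) = 3
s - c(-89, 57) = 8764 - 1*3 = 8764 - 3 = 8761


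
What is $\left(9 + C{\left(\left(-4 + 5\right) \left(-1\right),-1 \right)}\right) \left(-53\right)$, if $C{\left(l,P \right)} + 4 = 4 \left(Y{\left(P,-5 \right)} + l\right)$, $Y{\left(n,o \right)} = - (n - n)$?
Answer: $-53$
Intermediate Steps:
$Y{\left(n,o \right)} = 0$ ($Y{\left(n,o \right)} = \left(-1\right) 0 = 0$)
$C{\left(l,P \right)} = -4 + 4 l$ ($C{\left(l,P \right)} = -4 + 4 \left(0 + l\right) = -4 + 4 l$)
$\left(9 + C{\left(\left(-4 + 5\right) \left(-1\right),-1 \right)}\right) \left(-53\right) = \left(9 - \left(4 - 4 \left(-4 + 5\right) \left(-1\right)\right)\right) \left(-53\right) = \left(9 - \left(4 - 4 \cdot 1 \left(-1\right)\right)\right) \left(-53\right) = \left(9 + \left(-4 + 4 \left(-1\right)\right)\right) \left(-53\right) = \left(9 - 8\right) \left(-53\right) = 1 \left(-53\right) = -53$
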